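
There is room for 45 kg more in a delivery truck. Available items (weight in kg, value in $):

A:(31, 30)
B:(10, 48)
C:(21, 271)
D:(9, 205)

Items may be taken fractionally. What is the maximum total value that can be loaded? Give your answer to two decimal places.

528.84

Ratios (sorted): D 22.78, C 12.90, B 4.80, A 0.97
take D (9 @ 205); take C (21 @ 271); take B (10 @ 48); take 5/31 of A → 4.84. Capacity used 45/45.
Total value = 528.84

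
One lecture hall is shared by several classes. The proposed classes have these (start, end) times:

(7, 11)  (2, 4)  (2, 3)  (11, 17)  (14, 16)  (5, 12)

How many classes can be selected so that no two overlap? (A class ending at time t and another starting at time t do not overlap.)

3

Greedy by earliest finish: after sorting by end time, pick each interval compatible with the last pick.
Sorted by end: (2,3)  (2,4)  (7,11)  (5,12)  (14,16)  (11,17)
take (2,3); skip (2,4); take (7,11); take (14,16); skip (11,17).
Selected 3 classes.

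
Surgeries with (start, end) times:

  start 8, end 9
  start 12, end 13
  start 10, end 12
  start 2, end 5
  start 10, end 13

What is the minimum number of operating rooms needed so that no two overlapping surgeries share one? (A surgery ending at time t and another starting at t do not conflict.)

Events (time:±→running): 2:+→1 5:-→0 8:+→1 9:-→0 10:+→1 10:+→2 … peak 2.

2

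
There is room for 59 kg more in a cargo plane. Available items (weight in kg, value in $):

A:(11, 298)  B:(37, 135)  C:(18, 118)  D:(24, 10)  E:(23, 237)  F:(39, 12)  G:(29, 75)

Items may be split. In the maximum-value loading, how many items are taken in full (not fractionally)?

3

Sort by value per unit weight and fill in that order.
Order: A (298/11=27.09) > E (237/23=10.30) > C (118/18=6.56) > B (135/37=3.65) > G (75/29=2.59) > D (10/24=0.42) > F (12/39=0.31)
Fill: take A (11 @ 298) → take E (23 @ 237) → take C (18 @ 118) → take 7/37 of B → 25.54; 59/59 used.
3 item(s) taken whole; one partial (take 7/37 of B).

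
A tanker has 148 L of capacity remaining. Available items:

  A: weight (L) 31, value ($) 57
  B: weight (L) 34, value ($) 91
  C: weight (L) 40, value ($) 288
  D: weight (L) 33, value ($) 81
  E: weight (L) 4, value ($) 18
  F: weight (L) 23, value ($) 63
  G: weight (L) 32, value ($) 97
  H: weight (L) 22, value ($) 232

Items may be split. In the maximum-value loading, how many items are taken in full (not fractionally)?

Sort by value per unit weight and fill in that order.
Ratios (sorted): H 10.55, C 7.20, E 4.50, G 3.03, F 2.74, B 2.68, D 2.45, A 1.84
take H (22 @ 232); take C (40 @ 288); take E (4 @ 18); take G (32 @ 97); take F (23 @ 63); take 27/34 of B → 72.26. Capacity used 148/148.
5 item(s) taken whole; one partial (take 27/34 of B).

5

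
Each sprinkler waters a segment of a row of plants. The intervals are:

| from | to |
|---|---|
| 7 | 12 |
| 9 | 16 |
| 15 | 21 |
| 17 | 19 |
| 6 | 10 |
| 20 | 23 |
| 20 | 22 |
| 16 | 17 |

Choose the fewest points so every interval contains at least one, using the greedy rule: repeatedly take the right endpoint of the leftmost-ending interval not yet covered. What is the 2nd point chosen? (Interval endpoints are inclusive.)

By right end: [6,10]  [7,12]  [9,16]  [16,17]  [17,19]  [15,21]  [20,22]  [20,23]
[6,10] uncovered → point at 10; [16,17] uncovered → point at 17; [20,22] uncovered → point at 22.
Points: 10, 17, 22 (3 total).

17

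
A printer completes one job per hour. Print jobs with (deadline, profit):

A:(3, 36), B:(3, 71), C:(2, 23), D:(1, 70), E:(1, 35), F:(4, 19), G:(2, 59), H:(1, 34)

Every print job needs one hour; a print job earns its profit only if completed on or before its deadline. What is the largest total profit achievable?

By profit: B(d3,71), D(d1,70), G(d2,59), A(d3,36), E(d1,35), H(d1,34), C(d2,23), F(d4,19)
B→slot 3; D→slot 1; G→slot 2; A skipped; E skipped; H skipped; C skipped; F→slot 4.
Profit = 70 + 59 + 71 + 19 = 219

219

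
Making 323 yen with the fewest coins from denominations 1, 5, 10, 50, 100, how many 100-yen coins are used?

323 = 3×100 + 2×10 + 3×1
Count of 100: 3

3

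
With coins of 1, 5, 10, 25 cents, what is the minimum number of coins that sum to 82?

Greedy: take as many of the largest coin as possible, then repeat with the remainder.
82 = 3×25 + 1×5 + 2×1
Total coins = 3 + 1 + 2 = 6

6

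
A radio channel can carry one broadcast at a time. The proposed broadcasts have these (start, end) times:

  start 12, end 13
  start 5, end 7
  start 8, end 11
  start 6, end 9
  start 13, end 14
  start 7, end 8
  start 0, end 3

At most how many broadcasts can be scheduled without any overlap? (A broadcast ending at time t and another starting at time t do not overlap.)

By end time: (0,3), (5,7), (7,8), (6,9), (8,11), (12,13), (13,14).
Pick (0,3); next start ≥ 3 → (5,7); next start ≥ 7 → (7,8); next start ≥ 8 → (8,11); next start ≥ 11 → (12,13); next start ≥ 13 → (13,14).
Selected 6 broadcasts.

6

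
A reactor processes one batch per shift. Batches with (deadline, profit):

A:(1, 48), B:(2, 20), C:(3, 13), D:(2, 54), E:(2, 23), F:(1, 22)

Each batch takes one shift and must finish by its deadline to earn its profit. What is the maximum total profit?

115

Profit order: D=54 A=48 E=23 F=22 B=20 C=13
Assign: D→slot 2, A→slot 1, E skipped, F skipped, B skipped, C→slot 3.
Slots: [1:A] [2:D] [3:C]
Profit = 48 + 54 + 13 = 115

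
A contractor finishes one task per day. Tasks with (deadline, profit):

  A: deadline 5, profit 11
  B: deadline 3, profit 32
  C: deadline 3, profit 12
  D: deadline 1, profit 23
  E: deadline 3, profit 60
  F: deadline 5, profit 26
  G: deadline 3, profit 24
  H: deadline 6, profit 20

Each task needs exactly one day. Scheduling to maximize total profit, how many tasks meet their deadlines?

6

Sort by profit descending; place each in the latest free slot ≤ its deadline.
By profit: E(d3,60), B(d3,32), F(d5,26), G(d3,24), D(d1,23), H(d6,20), C(d3,12), A(d5,11)
E→slot 3; B→slot 2; F→slot 5; G→slot 1; D skipped; H→slot 6; C skipped; A→slot 4.
6 of 8 scheduled.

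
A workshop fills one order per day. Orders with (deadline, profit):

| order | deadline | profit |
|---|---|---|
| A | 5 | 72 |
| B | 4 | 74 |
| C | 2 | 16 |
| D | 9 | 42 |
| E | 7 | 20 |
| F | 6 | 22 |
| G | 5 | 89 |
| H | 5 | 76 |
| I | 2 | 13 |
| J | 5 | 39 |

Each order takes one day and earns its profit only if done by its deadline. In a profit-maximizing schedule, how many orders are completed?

Profit order: G=89 H=76 B=74 A=72 D=42 J=39 F=22 E=20 C=16 I=13
Assign: G→slot 5, H→slot 4, B→slot 3, A→slot 2, D→slot 9, J→slot 1, F→slot 6, E→slot 7, C skipped, I skipped.
Slots: [1:J] [2:A] [3:B] [4:H] [5:G] [6:F] [7:E] [9:D]
8 of 10 scheduled.

8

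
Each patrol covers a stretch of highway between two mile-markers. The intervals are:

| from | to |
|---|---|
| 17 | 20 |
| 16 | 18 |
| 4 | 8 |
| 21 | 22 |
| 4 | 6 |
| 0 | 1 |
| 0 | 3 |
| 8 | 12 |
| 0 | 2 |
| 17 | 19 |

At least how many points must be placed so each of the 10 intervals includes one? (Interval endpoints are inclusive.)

5

Sorted: [0,1] [0,2] [0,3] [4,6] [4,8] [8,12] [16,18] [17,19] [17,20] [21,22]
{[0,1],[0,2],[0,3]} hit by 1; {[4,6],[4,8]} hit by 6; {[8,12]} hit by 12; {[16,18],[17,19],[17,20]} hit by 18; {[21,22]} hit by 22.
Points: 1, 6, 12, 18, 22 (5 total).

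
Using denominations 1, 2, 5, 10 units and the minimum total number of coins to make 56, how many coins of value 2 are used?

56 − 5×10→6 − 1×5→1 − 1×1→0
Count of 2: 0

0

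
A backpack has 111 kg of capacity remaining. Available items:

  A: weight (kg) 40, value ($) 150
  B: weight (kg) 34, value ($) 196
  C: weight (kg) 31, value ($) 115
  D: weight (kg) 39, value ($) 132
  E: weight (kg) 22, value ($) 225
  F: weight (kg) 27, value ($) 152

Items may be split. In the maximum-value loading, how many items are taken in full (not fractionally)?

Sort by value per unit weight and fill in that order.
Ratios (sorted): E 10.23, B 5.76, F 5.63, A 3.75, C 3.71, D 3.38
take E (22 @ 225); take B (34 @ 196); take F (27 @ 152); take 28/40 of A → 105.00. Capacity used 111/111.
3 item(s) taken whole; one partial (take 28/40 of A).

3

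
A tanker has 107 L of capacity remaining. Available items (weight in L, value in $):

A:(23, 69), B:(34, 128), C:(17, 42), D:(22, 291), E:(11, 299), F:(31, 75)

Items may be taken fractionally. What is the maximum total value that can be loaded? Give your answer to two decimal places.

829.00

Order: E (299/11=27.18) > D (291/22=13.23) > B (128/34=3.76) > A (69/23=3.00) > C (42/17=2.47) > F (75/31=2.42)
Fill: take E (11 @ 299) → take D (22 @ 291) → take B (34 @ 128) → take A (23 @ 69) → take C (17 @ 42); 107/107 used.
Total value = 829.00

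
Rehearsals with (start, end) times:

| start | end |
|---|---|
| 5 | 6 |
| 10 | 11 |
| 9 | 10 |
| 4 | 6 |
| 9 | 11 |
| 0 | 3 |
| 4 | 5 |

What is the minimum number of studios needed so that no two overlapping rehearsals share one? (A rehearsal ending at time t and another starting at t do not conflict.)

The answer is the maximum number of intervals overlapping at any instant.
Events (time:±→running): 0:+→1 3:-→0 4:+→1 4:+→2 … peak 2.

2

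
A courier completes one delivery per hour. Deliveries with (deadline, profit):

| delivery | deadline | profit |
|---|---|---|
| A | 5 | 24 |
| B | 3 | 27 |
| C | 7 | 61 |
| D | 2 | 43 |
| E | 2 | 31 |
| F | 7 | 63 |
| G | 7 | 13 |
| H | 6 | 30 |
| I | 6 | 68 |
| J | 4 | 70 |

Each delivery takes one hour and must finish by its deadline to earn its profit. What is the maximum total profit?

Sort by profit descending; place each in the latest free slot ≤ its deadline.
Profit order: J=70 I=68 F=63 C=61 D=43 E=31 H=30 B=27 A=24 G=13
Assign: J→slot 4, I→slot 6, F→slot 7, C→slot 5, D→slot 2, E→slot 1, H→slot 3, B skipped, A skipped, G skipped.
Slots: [1:E] [2:D] [3:H] [4:J] [5:C] [6:I] [7:F]
Profit = 31 + 43 + 30 + 70 + 61 + 68 + 63 = 366

366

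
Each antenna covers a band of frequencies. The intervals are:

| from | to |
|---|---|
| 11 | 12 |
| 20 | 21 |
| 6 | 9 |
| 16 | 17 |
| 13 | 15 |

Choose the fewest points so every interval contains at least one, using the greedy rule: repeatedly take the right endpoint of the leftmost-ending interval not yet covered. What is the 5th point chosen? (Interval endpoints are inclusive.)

21

Process intervals by earliest right end; each time one isn't hit yet, stab at its right endpoint.
By right end: [6,9]  [11,12]  [13,15]  [16,17]  [20,21]
[6,9] uncovered → point at 9; [11,12] uncovered → point at 12; [13,15] uncovered → point at 15; [16,17] uncovered → point at 17; [20,21] uncovered → point at 21.
Points: 9, 12, 15, 17, 21 (5 total).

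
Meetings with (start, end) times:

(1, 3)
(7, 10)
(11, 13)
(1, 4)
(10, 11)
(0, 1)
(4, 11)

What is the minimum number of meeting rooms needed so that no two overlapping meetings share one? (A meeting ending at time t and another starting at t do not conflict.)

starts: [0, 1, 1, 4, 7, 10, 11]
ends:   [1, 3, 4, 10, 11, 11, 13]
s0→1 e1→0 s1→1 s1→2  — peak 2.

2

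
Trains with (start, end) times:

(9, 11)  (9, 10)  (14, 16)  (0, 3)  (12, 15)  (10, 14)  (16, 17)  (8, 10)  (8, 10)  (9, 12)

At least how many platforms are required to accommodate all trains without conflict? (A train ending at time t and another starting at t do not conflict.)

Count concurrent intervals with a sweep; the peak is the room count.
Events (time:±→running): 0:+→1 3:-→0 8:+→1 8:+→2 9:+→3 9:+→4 9:+→5 … peak 5.

5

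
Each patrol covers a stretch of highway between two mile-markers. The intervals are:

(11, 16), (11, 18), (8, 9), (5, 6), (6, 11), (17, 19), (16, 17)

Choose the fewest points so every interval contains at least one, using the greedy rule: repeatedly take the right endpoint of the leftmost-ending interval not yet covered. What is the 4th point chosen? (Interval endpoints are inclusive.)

By right end: [5,6]  [8,9]  [6,11]  [11,16]  [16,17]  [11,18]  [17,19]
[5,6] uncovered → point at 6; [8,9] uncovered → point at 9; [11,16] uncovered → point at 16; [17,19] uncovered → point at 19.
Points: 6, 9, 16, 19 (4 total).

19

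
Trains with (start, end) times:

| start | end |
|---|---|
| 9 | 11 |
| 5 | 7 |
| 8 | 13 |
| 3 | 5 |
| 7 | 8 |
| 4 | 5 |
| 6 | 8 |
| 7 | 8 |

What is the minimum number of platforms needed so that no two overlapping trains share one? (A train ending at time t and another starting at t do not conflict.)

Events (time:±→running): 3:+→1 4:+→2 5:-→1 5:-→0 5:+→1 6:+→2 7:-→1 7:+→2 7:+→3 … peak 3.

3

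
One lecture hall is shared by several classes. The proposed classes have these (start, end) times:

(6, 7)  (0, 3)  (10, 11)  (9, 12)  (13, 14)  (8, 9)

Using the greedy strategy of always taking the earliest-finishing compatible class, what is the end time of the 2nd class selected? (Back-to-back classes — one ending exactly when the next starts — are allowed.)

Order by finish time; keep every interval that doesn't clash with the previous kept one.
Sorted by end: (0,3)  (6,7)  (8,9)  (10,11)  (9,12)  (13,14)
take (0,3); take (6,7); take (8,9); take (10,11); take (13,14).
Selected: (0,3) (6,7) (8,9) (10,11) (13,14)

7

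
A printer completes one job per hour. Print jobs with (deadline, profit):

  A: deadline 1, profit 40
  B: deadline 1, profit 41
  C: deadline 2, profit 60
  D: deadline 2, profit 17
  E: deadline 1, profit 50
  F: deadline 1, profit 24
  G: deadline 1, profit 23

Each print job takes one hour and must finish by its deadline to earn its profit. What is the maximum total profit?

Profit order: C=60 E=50 B=41 A=40 F=24 G=23 D=17
Assign: C→slot 2, E→slot 1, B skipped, A skipped, F skipped, G skipped, D skipped.
Slots: [1:E] [2:C]
Profit = 50 + 60 = 110

110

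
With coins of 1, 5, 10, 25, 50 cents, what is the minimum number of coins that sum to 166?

166 = 3×50 + 1×10 + 1×5 + 1×1
Total coins = 3 + 1 + 1 + 1 = 6

6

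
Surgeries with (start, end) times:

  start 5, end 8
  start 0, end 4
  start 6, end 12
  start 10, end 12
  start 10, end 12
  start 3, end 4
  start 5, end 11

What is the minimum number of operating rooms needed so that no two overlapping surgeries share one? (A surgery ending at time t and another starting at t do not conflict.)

The answer is the maximum number of intervals overlapping at any instant.
starts: [0, 3, 5, 5, 6, 10, 10]
ends:   [4, 4, 8, 11, 12, 12, 12]
s0→1 s3→2 e4→1 e4→0 s5→1 s5→2 s6→3 e8→2 s10→3 s10→4  — peak 4.

4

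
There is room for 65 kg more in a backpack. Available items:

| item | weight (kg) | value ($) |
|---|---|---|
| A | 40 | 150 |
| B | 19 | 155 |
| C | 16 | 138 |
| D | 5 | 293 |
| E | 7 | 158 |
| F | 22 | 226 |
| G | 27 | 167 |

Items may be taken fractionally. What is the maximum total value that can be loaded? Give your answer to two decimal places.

937.37

Greedy by value/weight ratio, highest first.
Order: D (293/5=58.60) > E (158/7=22.57) > F (226/22=10.27) > C (138/16=8.62) > B (155/19=8.16) > G (167/27=6.19) > A (150/40=3.75)
Fill: take D (5 @ 293) → take E (7 @ 158) → take F (22 @ 226) → take C (16 @ 138) → take 15/19 of B → 122.37; 65/65 used.
Total value = 937.37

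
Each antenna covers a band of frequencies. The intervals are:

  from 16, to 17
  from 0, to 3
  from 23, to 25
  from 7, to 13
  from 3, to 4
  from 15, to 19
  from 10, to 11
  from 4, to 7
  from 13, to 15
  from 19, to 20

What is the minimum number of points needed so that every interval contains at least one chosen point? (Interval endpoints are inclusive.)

Process intervals by earliest right end; each time one isn't hit yet, stab at its right endpoint.
By right end: [0,3]  [3,4]  [4,7]  [10,11]  [7,13]  [13,15]  [16,17]  [15,19]  [19,20]  [23,25]
[0,3] uncovered → point at 3; [4,7] uncovered → point at 7; [10,11] uncovered → point at 11; [13,15] uncovered → point at 15; [16,17] uncovered → point at 17; [19,20] uncovered → point at 20; [23,25] uncovered → point at 25.
Points: 3, 7, 11, 15, 17, 20, 25 (7 total).

7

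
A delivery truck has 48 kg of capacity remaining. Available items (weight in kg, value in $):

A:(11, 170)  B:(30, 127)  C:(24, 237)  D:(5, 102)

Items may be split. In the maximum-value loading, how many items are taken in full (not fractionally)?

3

Greedy by value/weight ratio, highest first.
Ratios (sorted): D 20.40, A 15.45, C 9.88, B 4.23
take D (5 @ 102); take A (11 @ 170); take C (24 @ 237); take 8/30 of B → 33.87. Capacity used 48/48.
3 item(s) taken whole; one partial (take 8/30 of B).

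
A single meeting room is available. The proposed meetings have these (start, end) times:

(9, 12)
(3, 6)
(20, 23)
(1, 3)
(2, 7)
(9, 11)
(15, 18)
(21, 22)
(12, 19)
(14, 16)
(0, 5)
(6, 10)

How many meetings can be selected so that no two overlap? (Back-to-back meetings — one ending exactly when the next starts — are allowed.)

By end time: (1,3), (0,5), (3,6), (2,7), (6,10), (9,11), (9,12), (14,16), (15,18), (12,19), (21,22), (20,23).
Pick (1,3); next start ≥ 3 → (3,6); next start ≥ 6 → (6,10); next start ≥ 10 → (14,16); next start ≥ 16 → (21,22).
Selected 5 meetings.

5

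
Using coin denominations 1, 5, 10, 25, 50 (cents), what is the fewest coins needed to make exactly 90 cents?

4

Greedy: take as many of the largest coin as possible, then repeat with the remainder.
90 − 1×50→40 − 1×25→15 − 1×10→5 − 1×5→0
Total coins = 1 + 1 + 1 + 1 = 4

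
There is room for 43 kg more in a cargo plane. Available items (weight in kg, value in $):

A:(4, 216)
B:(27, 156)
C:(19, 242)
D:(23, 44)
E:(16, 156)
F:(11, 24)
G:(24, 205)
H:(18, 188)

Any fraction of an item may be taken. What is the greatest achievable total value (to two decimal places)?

665.50

Ratios (sorted): A 54.00, C 12.74, H 10.44, E 9.75, G 8.54, B 5.78, F 2.18, D 1.91
take A (4 @ 216); take C (19 @ 242); take H (18 @ 188); take 2/16 of E → 19.50. Capacity used 43/43.
Total value = 665.50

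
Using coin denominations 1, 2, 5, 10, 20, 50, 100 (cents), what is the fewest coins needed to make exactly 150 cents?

Use the largest denomination that fits, subtract, and repeat.
150 = 1×100 + 1×50
Total coins = 1 + 1 = 2

2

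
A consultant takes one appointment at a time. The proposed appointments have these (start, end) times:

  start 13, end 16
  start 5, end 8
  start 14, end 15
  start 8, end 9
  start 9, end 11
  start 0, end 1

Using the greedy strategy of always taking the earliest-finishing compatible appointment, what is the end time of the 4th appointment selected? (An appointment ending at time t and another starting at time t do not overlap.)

Order by finish time; keep every interval that doesn't clash with the previous kept one.
Sorted by end: (0,1)  (5,8)  (8,9)  (9,11)  (14,15)  (13,16)
take (0,1); take (5,8); take (8,9); take (9,11); take (14,15).
Selected: (0,1) (5,8) (8,9) (9,11) (14,15)

11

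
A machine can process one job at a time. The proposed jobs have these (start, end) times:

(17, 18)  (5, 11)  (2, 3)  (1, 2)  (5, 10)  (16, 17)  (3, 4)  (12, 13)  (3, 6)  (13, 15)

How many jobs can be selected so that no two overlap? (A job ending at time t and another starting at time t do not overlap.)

8

Sorted by end: (1,2)  (2,3)  (3,4)  (3,6)  (5,10)  (5,11)  (12,13)  (13,15)  (16,17)  (17,18)
take (1,2); take (2,3); take (3,4); skip (3,6); take (5,10); take (12,13); take (13,15); take (16,17); take (17,18).
Selected 8 jobs.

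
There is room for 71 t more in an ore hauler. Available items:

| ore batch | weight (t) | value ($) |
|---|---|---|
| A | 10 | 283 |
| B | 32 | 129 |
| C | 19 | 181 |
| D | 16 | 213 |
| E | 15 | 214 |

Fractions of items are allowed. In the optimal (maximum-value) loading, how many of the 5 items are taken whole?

Sort by value per unit weight and fill in that order.
Ratios (sorted): A 28.30, E 14.27, D 13.31, C 9.53, B 4.03
take A (10 @ 283); take E (15 @ 214); take D (16 @ 213); take C (19 @ 181); take 11/32 of B → 44.34. Capacity used 71/71.
4 item(s) taken whole; one partial (take 11/32 of B).

4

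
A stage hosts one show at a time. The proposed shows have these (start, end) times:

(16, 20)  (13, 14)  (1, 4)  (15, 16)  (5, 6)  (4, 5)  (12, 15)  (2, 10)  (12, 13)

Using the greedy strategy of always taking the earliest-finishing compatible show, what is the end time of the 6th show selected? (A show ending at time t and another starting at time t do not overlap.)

16

Greedy by earliest finish: after sorting by end time, pick each interval compatible with the last pick.
By end time: (1,4), (4,5), (5,6), (2,10), (12,13), (13,14), (12,15), (15,16), (16,20).
Pick (1,4); next start ≥ 4 → (4,5); next start ≥ 5 → (5,6); next start ≥ 6 → (12,13); next start ≥ 13 → (13,14); next start ≥ 14 → (15,16); next start ≥ 16 → (16,20).
Selected: (1,4) (4,5) (5,6) (12,13) (13,14) (15,16) (16,20)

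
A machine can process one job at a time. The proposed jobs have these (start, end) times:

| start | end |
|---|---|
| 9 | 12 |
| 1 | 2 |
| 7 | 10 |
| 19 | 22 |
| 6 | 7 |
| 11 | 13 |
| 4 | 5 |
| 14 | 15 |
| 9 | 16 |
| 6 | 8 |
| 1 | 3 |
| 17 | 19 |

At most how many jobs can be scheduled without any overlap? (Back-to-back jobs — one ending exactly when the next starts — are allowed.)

8

Sort by end time and greedily take each interval whose start is ≥ the last chosen end.
Sorted by end: (1,2)  (1,3)  (4,5)  (6,7)  (6,8)  (7,10)  (9,12)  (11,13)  (14,15)  (9,16)  (17,19)  (19,22)
take (1,2); take (4,5); take (6,7); take (7,10); take (11,13); take (14,15); take (17,19); take (19,22).
Selected 8 jobs.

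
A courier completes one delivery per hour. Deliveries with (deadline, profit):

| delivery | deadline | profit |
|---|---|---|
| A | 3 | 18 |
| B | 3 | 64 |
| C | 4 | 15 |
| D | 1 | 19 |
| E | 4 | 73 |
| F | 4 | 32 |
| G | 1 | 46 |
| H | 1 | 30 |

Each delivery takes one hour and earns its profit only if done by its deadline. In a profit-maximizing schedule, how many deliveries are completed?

4

Profit order: E=73 B=64 G=46 F=32 H=30 D=19 A=18 C=15
Assign: E→slot 4, B→slot 3, G→slot 1, F→slot 2, H skipped, D skipped, A skipped, C skipped.
Slots: [1:G] [2:F] [3:B] [4:E]
4 of 8 scheduled.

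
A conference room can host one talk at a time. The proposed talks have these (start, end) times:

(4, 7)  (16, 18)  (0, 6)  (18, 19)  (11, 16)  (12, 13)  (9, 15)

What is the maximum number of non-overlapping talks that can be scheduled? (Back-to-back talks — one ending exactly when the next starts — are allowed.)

4

Greedy by earliest finish: after sorting by end time, pick each interval compatible with the last pick.
By end time: (0,6), (4,7), (12,13), (9,15), (11,16), (16,18), (18,19).
Pick (0,6); next start ≥ 6 → (12,13); next start ≥ 13 → (16,18); next start ≥ 18 → (18,19).
Selected 4 talks.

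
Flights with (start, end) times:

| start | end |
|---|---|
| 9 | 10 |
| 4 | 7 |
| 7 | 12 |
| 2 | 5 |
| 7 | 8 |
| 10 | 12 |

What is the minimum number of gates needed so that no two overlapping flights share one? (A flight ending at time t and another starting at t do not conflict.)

2

Count concurrent intervals with a sweep; the peak is the room count.
Events (time:±→running): 2:+→1 4:+→2 … peak 2.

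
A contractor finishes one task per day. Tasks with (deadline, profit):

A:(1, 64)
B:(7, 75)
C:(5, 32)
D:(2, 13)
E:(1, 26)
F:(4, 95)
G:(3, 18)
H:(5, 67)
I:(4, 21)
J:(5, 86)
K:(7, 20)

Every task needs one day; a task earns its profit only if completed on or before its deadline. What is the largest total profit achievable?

Take jobs in profit order; each goes to the latest open slot no later than its deadline.
By profit: F(d4,95), J(d5,86), B(d7,75), H(d5,67), A(d1,64), C(d5,32), E(d1,26), I(d4,21), K(d7,20), G(d3,18), D(d2,13)
F→slot 4; J→slot 5; B→slot 7; H→slot 3; A→slot 1; C→slot 2; E skipped; I skipped; K→slot 6; G skipped; D skipped.
Profit = 64 + 32 + 67 + 95 + 86 + 20 + 75 = 439

439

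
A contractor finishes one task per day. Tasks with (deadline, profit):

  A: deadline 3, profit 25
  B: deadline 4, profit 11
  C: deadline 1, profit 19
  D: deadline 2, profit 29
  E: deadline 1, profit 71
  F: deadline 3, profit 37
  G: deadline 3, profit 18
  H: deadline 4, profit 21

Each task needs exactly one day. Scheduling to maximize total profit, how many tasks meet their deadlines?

4

Sort by profit descending; place each in the latest free slot ≤ its deadline.
By profit: E(d1,71), F(d3,37), D(d2,29), A(d3,25), H(d4,21), C(d1,19), G(d3,18), B(d4,11)
E→slot 1; F→slot 3; D→slot 2; A skipped; H→slot 4; C skipped; G skipped; B skipped.
4 of 8 scheduled.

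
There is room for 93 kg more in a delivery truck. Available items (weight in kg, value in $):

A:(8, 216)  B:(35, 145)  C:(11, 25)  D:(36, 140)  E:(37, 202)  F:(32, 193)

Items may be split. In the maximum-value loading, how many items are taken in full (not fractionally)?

Greedy by value/weight ratio, highest first.
Ratios (sorted): A 27.00, F 6.03, E 5.46, B 4.14, D 3.89, C 2.27
take A (8 @ 216); take F (32 @ 193); take E (37 @ 202); take 16/35 of B → 66.29. Capacity used 93/93.
3 item(s) taken whole; one partial (take 16/35 of B).

3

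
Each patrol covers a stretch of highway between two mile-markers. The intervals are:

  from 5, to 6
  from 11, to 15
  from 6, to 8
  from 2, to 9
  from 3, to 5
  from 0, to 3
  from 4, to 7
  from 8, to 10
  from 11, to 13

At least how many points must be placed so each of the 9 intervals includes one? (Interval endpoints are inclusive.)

4

Sorted: [0,3] [3,5] [5,6] [4,7] [6,8] [2,9] [8,10] [11,13] [11,15]
{[0,3],[3,5]} hit by 3; {[5,6],[4,7],[6,8],[2,9]} hit by 6; {[8,10]} hit by 10; {[11,13],[11,15]} hit by 13.
Points: 3, 6, 10, 13 (4 total).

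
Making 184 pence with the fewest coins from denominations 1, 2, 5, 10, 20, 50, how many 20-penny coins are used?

1

184 − 3×50→34 − 1×20→14 − 1×10→4 − 2×2→0
Count of 20: 1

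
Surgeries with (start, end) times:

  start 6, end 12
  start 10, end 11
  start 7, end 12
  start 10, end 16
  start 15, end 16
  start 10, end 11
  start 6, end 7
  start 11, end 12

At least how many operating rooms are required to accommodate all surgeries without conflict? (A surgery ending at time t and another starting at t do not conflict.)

5

The answer is the maximum number of intervals overlapping at any instant.
starts: [6, 6, 7, 10, 10, 10, 11, 15]
ends:   [7, 11, 11, 12, 12, 12, 16, 16]
s6→1 s6→2 e7→1 s7→2 s10→3 s10→4 s10→5  — peak 5.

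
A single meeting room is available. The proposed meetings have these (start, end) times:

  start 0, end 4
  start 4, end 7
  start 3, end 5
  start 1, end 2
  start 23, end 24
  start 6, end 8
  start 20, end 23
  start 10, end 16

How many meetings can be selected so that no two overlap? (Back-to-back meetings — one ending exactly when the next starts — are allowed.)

6

Sort by end time and greedily take each interval whose start is ≥ the last chosen end.
Sorted by end: (1,2)  (0,4)  (3,5)  (4,7)  (6,8)  (10,16)  (20,23)  (23,24)
take (1,2); take (3,5); take (6,8); take (10,16); take (20,23); take (23,24).
Selected 6 meetings.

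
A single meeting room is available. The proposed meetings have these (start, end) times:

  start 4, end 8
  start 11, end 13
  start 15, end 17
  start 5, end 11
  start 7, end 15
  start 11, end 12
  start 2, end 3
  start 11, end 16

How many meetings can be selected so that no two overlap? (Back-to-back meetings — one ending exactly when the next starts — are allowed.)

Greedy by earliest finish: after sorting by end time, pick each interval compatible with the last pick.
Sorted by end: (2,3)  (4,8)  (5,11)  (11,12)  (11,13)  (7,15)  (11,16)  (15,17)
take (2,3); take (4,8); take (11,12); skip (11,16); take (15,17).
Selected 4 meetings.

4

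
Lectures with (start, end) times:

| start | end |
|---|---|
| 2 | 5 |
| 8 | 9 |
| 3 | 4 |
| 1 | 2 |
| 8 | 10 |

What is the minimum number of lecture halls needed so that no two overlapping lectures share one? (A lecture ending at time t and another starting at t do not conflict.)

2

The answer is the maximum number of intervals overlapping at any instant.
Events (time:±→running): 1:+→1 2:-→0 2:+→1 3:+→2 … peak 2.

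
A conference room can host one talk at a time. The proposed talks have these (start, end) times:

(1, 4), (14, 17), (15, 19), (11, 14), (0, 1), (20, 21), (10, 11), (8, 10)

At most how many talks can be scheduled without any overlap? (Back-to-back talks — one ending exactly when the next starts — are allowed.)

7

Sort by end time and greedily take each interval whose start is ≥ the last chosen end.
Sorted by end: (0,1)  (1,4)  (8,10)  (10,11)  (11,14)  (14,17)  (15,19)  (20,21)
take (0,1); take (1,4); take (8,10); take (10,11); take (11,14); take (14,17); take (20,21).
Selected 7 talks.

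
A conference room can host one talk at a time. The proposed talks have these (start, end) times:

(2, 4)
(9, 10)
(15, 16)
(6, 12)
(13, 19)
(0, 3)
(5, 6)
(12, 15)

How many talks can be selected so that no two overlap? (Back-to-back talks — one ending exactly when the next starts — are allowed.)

5

Sort by end time and greedily take each interval whose start is ≥ the last chosen end.
By end time: (0,3), (2,4), (5,6), (9,10), (6,12), (12,15), (15,16), (13,19).
Pick (0,3); next start ≥ 3 → (5,6); next start ≥ 6 → (9,10); next start ≥ 10 → (12,15); next start ≥ 15 → (15,16).
Selected 5 talks.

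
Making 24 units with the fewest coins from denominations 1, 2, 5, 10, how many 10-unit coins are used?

2

24 − 2×10→4 − 2×2→0
Count of 10: 2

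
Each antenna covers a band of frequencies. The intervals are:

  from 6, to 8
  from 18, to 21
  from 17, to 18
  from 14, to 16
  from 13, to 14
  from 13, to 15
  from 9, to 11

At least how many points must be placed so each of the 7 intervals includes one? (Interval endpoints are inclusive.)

Sorted: [6,8] [9,11] [13,14] [13,15] [14,16] [17,18] [18,21]
{[6,8]} hit by 8; {[9,11]} hit by 11; {[13,14],[13,15],[14,16]} hit by 14; {[17,18],[18,21]} hit by 18.
Points: 8, 11, 14, 18 (4 total).

4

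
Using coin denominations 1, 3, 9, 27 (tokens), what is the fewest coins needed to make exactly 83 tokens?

83 − 3×27→2 − 2×1→0
Total coins = 3 + 2 = 5

5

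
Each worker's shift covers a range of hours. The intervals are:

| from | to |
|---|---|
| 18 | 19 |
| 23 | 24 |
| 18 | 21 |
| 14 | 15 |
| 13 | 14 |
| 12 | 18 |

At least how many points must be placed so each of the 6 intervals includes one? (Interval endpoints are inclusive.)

Sort by right endpoint; whenever an interval is uncovered, place a point at its right end.
Sorted: [13,14] [14,15] [12,18] [18,19] [18,21] [23,24]
{[13,14],[14,15],[12,18]} hit by 14; {[18,19],[18,21]} hit by 19; {[23,24]} hit by 24.
Points: 14, 19, 24 (3 total).

3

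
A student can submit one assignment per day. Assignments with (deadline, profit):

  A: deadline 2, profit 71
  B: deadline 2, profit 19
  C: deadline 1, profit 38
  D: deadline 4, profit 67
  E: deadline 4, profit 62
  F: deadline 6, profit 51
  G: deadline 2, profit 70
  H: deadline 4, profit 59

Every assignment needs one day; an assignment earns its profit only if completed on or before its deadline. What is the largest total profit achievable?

Sort by profit descending; place each in the latest free slot ≤ its deadline.
Profit order: A=71 G=70 D=67 E=62 H=59 F=51 C=38 B=19
Assign: A→slot 2, G→slot 1, D→slot 4, E→slot 3, H skipped, F→slot 6, C skipped, B skipped.
Slots: [1:G] [2:A] [3:E] [4:D] [6:F]
Profit = 70 + 71 + 62 + 67 + 51 = 321

321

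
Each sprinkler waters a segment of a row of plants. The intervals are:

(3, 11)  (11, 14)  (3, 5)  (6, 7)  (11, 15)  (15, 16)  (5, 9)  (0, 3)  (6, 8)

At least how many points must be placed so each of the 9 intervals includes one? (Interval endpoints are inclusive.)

Process intervals by earliest right end; each time one isn't hit yet, stab at its right endpoint.
Sorted: [0,3] [3,5] [6,7] [6,8] [5,9] [3,11] [11,14] [11,15] [15,16]
{[0,3],[3,5]} hit by 3; {[6,7],[6,8],[5,9],[3,11]} hit by 7; {[11,14],[11,15]} hit by 14; {[15,16]} hit by 16.
Points: 3, 7, 14, 16 (4 total).

4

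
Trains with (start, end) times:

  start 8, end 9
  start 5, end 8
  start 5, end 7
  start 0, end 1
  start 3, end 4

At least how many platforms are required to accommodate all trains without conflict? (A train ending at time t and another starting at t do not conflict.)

2

Count concurrent intervals with a sweep; the peak is the room count.
starts: [0, 3, 5, 5, 8]
ends:   [1, 4, 7, 8, 9]
s0→1 e1→0 s3→1 e4→0 s5→1 s5→2  — peak 2.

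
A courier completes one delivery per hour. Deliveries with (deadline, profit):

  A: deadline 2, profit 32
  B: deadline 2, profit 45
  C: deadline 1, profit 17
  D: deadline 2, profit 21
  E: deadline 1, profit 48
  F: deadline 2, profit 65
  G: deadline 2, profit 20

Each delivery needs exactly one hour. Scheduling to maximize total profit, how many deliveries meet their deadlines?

Profit order: F=65 E=48 B=45 A=32 D=21 G=20 C=17
Assign: F→slot 2, E→slot 1, B skipped, A skipped, D skipped, G skipped, C skipped.
Slots: [1:E] [2:F]
2 of 7 scheduled.

2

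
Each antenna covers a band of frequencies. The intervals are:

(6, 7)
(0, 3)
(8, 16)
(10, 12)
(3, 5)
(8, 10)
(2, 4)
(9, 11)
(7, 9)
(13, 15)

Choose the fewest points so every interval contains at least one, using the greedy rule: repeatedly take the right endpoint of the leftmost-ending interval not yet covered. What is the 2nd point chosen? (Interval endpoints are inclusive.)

7

Sorted: [0,3] [2,4] [3,5] [6,7] [7,9] [8,10] [9,11] [10,12] [13,15] [8,16]
{[0,3],[2,4],[3,5]} hit by 3; {[6,7],[7,9]} hit by 7; {[8,10],[9,11],[10,12]} hit by 10; {[13,15],[8,16]} hit by 15.
Points: 3, 7, 10, 15 (4 total).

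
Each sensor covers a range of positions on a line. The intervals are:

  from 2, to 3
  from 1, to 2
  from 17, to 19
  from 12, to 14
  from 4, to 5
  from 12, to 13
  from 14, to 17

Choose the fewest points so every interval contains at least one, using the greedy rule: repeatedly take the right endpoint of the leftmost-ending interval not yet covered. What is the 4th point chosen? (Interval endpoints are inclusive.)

Sorted: [1,2] [2,3] [4,5] [12,13] [12,14] [14,17] [17,19]
{[1,2],[2,3]} hit by 2; {[4,5]} hit by 5; {[12,13],[12,14]} hit by 13; {[14,17],[17,19]} hit by 17.
Points: 2, 5, 13, 17 (4 total).

17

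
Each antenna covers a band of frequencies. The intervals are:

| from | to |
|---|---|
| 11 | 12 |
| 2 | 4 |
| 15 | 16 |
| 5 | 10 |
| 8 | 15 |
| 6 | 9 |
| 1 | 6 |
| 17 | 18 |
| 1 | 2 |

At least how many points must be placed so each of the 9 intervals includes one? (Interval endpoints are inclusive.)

By right end: [1,2]  [2,4]  [1,6]  [6,9]  [5,10]  [11,12]  [8,15]  [15,16]  [17,18]
[1,2] uncovered → point at 2; [6,9] uncovered → point at 9; [11,12] uncovered → point at 12; [15,16] uncovered → point at 16; [17,18] uncovered → point at 18.
Points: 2, 9, 12, 16, 18 (5 total).

5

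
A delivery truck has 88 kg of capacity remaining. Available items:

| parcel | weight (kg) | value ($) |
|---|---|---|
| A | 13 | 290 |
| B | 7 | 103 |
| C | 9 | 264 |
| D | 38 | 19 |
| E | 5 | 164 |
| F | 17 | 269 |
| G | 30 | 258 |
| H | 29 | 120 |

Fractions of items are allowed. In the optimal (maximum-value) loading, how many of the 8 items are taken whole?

Order: E (164/5=32.80) > C (264/9=29.33) > A (290/13=22.31) > F (269/17=15.82) > B (103/7=14.71) > G (258/30=8.60) > H (120/29=4.14) > D (19/38=0.50)
Fill: take E (5 @ 164) → take C (9 @ 264) → take A (13 @ 290) → take F (17 @ 269) → take B (7 @ 103) → take G (30 @ 258) → take 7/29 of H → 28.97; 88/88 used.
6 item(s) taken whole; one partial (take 7/29 of H).

6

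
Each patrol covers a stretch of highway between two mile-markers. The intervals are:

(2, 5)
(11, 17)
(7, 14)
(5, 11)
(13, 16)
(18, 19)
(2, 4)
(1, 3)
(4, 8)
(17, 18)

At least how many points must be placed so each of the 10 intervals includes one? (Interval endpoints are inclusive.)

4

Process intervals by earliest right end; each time one isn't hit yet, stab at its right endpoint.
By right end: [1,3]  [2,4]  [2,5]  [4,8]  [5,11]  [7,14]  [13,16]  [11,17]  [17,18]  [18,19]
[1,3] uncovered → point at 3; [4,8] uncovered → point at 8; [13,16] uncovered → point at 16; [17,18] uncovered → point at 18.
Points: 3, 8, 16, 18 (4 total).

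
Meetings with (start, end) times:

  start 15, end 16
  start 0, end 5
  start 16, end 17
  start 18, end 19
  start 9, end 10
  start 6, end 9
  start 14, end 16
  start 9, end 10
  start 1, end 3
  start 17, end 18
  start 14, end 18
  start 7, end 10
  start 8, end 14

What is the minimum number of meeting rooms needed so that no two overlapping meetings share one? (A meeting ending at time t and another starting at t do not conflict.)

4

Count concurrent intervals with a sweep; the peak is the room count.
Events (time:±→running): 0:+→1 1:+→2 3:-→1 5:-→0 6:+→1 7:+→2 8:+→3 9:-→2 9:+→3 9:+→4 … peak 4.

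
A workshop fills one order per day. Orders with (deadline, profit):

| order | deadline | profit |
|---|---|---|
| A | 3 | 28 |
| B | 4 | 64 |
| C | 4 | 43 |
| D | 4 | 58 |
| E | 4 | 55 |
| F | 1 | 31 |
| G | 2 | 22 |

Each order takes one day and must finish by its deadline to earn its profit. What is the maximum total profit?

Take jobs in profit order; each goes to the latest open slot no later than its deadline.
Profit order: B=64 D=58 E=55 C=43 F=31 A=28 G=22
Assign: B→slot 4, D→slot 3, E→slot 2, C→slot 1, F skipped, A skipped, G skipped.
Slots: [1:C] [2:E] [3:D] [4:B]
Profit = 43 + 55 + 58 + 64 = 220

220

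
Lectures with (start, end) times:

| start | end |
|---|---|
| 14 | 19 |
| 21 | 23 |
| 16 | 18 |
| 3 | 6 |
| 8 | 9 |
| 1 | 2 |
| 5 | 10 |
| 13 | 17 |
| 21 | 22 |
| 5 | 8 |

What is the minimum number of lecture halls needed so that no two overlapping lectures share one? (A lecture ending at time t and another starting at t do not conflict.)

starts: [1, 3, 5, 5, 8, 13, 14, 16, 21, 21]
ends:   [2, 6, 8, 9, 10, 17, 18, 19, 22, 23]
s1→1 e2→0 s3→1 s5→2 s5→3  — peak 3.

3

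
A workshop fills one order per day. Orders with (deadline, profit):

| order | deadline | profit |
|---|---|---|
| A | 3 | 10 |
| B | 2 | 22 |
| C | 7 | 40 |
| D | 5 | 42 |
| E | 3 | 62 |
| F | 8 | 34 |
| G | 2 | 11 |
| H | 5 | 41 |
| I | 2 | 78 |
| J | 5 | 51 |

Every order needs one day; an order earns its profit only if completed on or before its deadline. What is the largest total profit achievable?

348

Take jobs in profit order; each goes to the latest open slot no later than its deadline.
By profit: I(d2,78), E(d3,62), J(d5,51), D(d5,42), H(d5,41), C(d7,40), F(d8,34), B(d2,22), G(d2,11), A(d3,10)
I→slot 2; E→slot 3; J→slot 5; D→slot 4; H→slot 1; C→slot 7; F→slot 8; B skipped; G skipped; A skipped.
Profit = 41 + 78 + 62 + 42 + 51 + 40 + 34 = 348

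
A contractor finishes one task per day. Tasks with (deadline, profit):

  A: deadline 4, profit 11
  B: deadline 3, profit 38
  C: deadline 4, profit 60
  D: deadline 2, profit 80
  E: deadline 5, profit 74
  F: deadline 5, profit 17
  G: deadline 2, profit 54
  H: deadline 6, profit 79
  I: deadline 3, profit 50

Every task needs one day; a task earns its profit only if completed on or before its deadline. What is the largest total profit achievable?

Profit order: D=80 H=79 E=74 C=60 G=54 I=50 B=38 F=17 A=11
Assign: D→slot 2, H→slot 6, E→slot 5, C→slot 4, G→slot 1, I→slot 3, B skipped, F skipped, A skipped.
Slots: [1:G] [2:D] [3:I] [4:C] [5:E] [6:H]
Profit = 54 + 80 + 50 + 60 + 74 + 79 = 397

397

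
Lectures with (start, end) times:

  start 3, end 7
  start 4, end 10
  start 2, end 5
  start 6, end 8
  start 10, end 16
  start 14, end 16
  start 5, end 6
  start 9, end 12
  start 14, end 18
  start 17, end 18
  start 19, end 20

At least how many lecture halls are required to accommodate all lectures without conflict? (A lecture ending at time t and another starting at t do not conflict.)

The answer is the maximum number of intervals overlapping at any instant.
Events (time:±→running): 2:+→1 3:+→2 4:+→3 … peak 3.

3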